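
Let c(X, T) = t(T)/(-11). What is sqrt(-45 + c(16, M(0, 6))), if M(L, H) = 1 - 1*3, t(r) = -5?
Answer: 7*I*sqrt(110)/11 ≈ 6.6742*I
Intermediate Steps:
M(L, H) = -2 (M(L, H) = 1 - 3 = -2)
c(X, T) = 5/11 (c(X, T) = -5/(-11) = -5*(-1/11) = 5/11)
sqrt(-45 + c(16, M(0, 6))) = sqrt(-45 + 5/11) = sqrt(-490/11) = 7*I*sqrt(110)/11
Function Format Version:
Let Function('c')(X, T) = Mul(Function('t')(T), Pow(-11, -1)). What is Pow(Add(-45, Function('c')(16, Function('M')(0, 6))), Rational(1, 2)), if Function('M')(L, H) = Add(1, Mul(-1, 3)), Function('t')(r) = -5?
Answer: Mul(Rational(7, 11), I, Pow(110, Rational(1, 2))) ≈ Mul(6.6742, I)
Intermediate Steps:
Function('M')(L, H) = -2 (Function('M')(L, H) = Add(1, -3) = -2)
Function('c')(X, T) = Rational(5, 11) (Function('c')(X, T) = Mul(-5, Pow(-11, -1)) = Mul(-5, Rational(-1, 11)) = Rational(5, 11))
Pow(Add(-45, Function('c')(16, Function('M')(0, 6))), Rational(1, 2)) = Pow(Add(-45, Rational(5, 11)), Rational(1, 2)) = Pow(Rational(-490, 11), Rational(1, 2)) = Mul(Rational(7, 11), I, Pow(110, Rational(1, 2)))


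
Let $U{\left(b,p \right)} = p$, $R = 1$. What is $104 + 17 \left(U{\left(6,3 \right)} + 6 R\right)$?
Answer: $257$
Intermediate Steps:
$104 + 17 \left(U{\left(6,3 \right)} + 6 R\right) = 104 + 17 \left(3 + 6 \cdot 1\right) = 104 + 17 \left(3 + 6\right) = 104 + 17 \cdot 9 = 104 + 153 = 257$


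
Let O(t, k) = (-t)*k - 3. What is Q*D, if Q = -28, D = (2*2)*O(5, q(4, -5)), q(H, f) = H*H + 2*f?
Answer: 3696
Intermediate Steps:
q(H, f) = H**2 + 2*f
O(t, k) = -3 - k*t (O(t, k) = -k*t - 3 = -3 - k*t)
D = -132 (D = (2*2)*(-3 - 1*(4**2 + 2*(-5))*5) = 4*(-3 - 1*(16 - 10)*5) = 4*(-3 - 1*6*5) = 4*(-3 - 30) = 4*(-33) = -132)
Q*D = -28*(-132) = 3696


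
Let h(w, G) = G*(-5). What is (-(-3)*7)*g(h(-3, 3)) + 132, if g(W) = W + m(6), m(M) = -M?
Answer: -309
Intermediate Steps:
h(w, G) = -5*G
g(W) = -6 + W (g(W) = W - 1*6 = W - 6 = -6 + W)
(-(-3)*7)*g(h(-3, 3)) + 132 = (-(-3)*7)*(-6 - 5*3) + 132 = (-3*(-7))*(-6 - 15) + 132 = 21*(-21) + 132 = -441 + 132 = -309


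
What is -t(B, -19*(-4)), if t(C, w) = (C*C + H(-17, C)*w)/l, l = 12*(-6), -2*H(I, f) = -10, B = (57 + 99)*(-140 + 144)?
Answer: 97439/18 ≈ 5413.3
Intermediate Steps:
B = 624 (B = 156*4 = 624)
H(I, f) = 5 (H(I, f) = -½*(-10) = 5)
l = -72
t(C, w) = -5*w/72 - C²/72 (t(C, w) = (C*C + 5*w)/(-72) = (C² + 5*w)*(-1/72) = -5*w/72 - C²/72)
-t(B, -19*(-4)) = -(-(-95)*(-4)/72 - 1/72*624²) = -(-5/72*76 - 1/72*389376) = -(-95/18 - 5408) = -1*(-97439/18) = 97439/18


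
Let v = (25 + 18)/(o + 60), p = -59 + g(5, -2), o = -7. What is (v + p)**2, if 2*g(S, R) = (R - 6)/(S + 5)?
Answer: 241056676/70225 ≈ 3432.6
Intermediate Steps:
g(S, R) = (-6 + R)/(2*(5 + S)) (g(S, R) = ((R - 6)/(S + 5))/2 = ((-6 + R)/(5 + S))/2 = (-6 + R)/(2*(5 + S)))
p = -297/5 (p = -59 + (-6 - 2)/(2*(5 + 5)) = -59 + (1/2)*(-8)/10 = -59 + (1/2)*(1/10)*(-8) = -59 - 2/5 = -297/5 ≈ -59.400)
v = 43/53 (v = (25 + 18)/(-7 + 60) = 43/53 ≈ 0.81132)
(v + p)**2 = (43/53 - 297/5)**2 = (-15526/265)**2 = 241056676/70225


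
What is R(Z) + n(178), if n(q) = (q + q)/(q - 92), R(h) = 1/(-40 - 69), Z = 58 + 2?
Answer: 19359/4687 ≈ 4.1304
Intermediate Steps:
Z = 60
R(h) = -1/109 (R(h) = 1/(-109) = -1/109)
n(q) = 2*q/(-92 + q) (n(q) = (2*q)/(-92 + q) = 2*q/(-92 + q))
R(Z) + n(178) = -1/109 + 2*178/(-92 + 178) = -1/109 + 2*178/86 = -1/109 + 2*178*(1/86) = -1/109 + 178/43 = 19359/4687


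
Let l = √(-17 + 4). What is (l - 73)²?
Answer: (73 - I*√13)² ≈ 5316.0 - 526.41*I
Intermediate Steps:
l = I*√13 (l = √(-13) = I*√13 ≈ 3.6056*I)
(l - 73)² = (I*√13 - 73)² = (-73 + I*√13)²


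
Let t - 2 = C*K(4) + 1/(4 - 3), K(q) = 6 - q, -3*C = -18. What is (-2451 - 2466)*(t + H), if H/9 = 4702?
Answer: -208151361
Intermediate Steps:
C = 6 (C = -⅓*(-18) = 6)
H = 42318 (H = 9*4702 = 42318)
t = 15 (t = 2 + (6*(6 - 1*4) + 1/(4 - 3)) = 2 + (6*(6 - 4) + 1/1) = 2 + (6*2 + 1) = 2 + (12 + 1) = 2 + 13 = 15)
(-2451 - 2466)*(t + H) = (-2451 - 2466)*(15 + 42318) = -4917*42333 = -208151361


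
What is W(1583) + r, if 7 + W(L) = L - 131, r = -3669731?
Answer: -3668286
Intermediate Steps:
W(L) = -138 + L (W(L) = -7 + (L - 131) = -7 + (-131 + L) = -138 + L)
W(1583) + r = (-138 + 1583) - 3669731 = 1445 - 3669731 = -3668286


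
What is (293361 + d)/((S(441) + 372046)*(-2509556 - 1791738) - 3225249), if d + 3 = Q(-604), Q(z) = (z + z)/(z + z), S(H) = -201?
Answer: -293359/1599417892679 ≈ -1.8342e-7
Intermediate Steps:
Q(z) = 1 (Q(z) = (2*z)/((2*z)) = (2*z)*(1/(2*z)) = 1)
d = -2 (d = -3 + 1 = -2)
(293361 + d)/((S(441) + 372046)*(-2509556 - 1791738) - 3225249) = (293361 - 2)/((-201 + 372046)*(-2509556 - 1791738) - 3225249) = 293359/(371845*(-4301294) - 3225249) = 293359/(-1599414667430 - 3225249) = 293359/(-1599417892679) = 293359*(-1/1599417892679) = -293359/1599417892679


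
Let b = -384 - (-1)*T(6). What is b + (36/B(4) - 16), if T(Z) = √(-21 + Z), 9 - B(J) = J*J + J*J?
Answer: -9236/23 + I*√15 ≈ -401.57 + 3.873*I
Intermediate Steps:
B(J) = 9 - 2*J² (B(J) = 9 - (J*J + J*J) = 9 - (J² + J²) = 9 - 2*J²)
b = -384 + I*√15 (b = -384 - (-1)*√(-21 + 6) = -384 - (-1)*√(-15) = -384 - (-1)*I*√15 = -384 + I*√15 ≈ -384.0 + 3.873*I)
b + (36/B(4) - 16) = (-384 + I*√15) + (36/(9 - 2*4²) - 16) = (-384 + I*√15) + (36/(9 - 2*16) - 16) = (-384 + I*√15) + (36/(9 - 32) - 16) = (-384 + I*√15) + (36/(-23) - 16) = (-384 + I*√15) + (-1/23*36 - 16) = (-384 + I*√15) + (-36/23 - 16) = (-384 + I*√15) - 404/23 = -9236/23 + I*√15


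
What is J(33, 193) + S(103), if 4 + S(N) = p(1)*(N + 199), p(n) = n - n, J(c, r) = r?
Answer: 189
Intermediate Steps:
p(n) = 0
S(N) = -4 (S(N) = -4 + 0*(N + 199) = -4 + 0*(199 + N) = -4 + 0 = -4)
J(33, 193) + S(103) = 193 - 4 = 189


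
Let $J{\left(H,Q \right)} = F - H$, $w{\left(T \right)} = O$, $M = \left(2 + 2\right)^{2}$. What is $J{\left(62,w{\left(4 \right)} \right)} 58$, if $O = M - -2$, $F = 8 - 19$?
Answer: $-4234$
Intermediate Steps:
$M = 16$ ($M = 4^{2} = 16$)
$F = -11$ ($F = 8 - 19 = -11$)
$O = 18$ ($O = 16 - -2 = 16 + 2 = 18$)
$w{\left(T \right)} = 18$
$J{\left(H,Q \right)} = -11 - H$
$J{\left(62,w{\left(4 \right)} \right)} 58 = \left(-11 - 62\right) 58 = \left(-73\right) 58 = -4234$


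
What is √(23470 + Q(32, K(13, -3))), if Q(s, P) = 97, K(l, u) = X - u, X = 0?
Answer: √23567 ≈ 153.52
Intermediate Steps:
K(l, u) = -u (K(l, u) = 0 - u = -u)
√(23470 + Q(32, K(13, -3))) = √(23470 + 97) = √23567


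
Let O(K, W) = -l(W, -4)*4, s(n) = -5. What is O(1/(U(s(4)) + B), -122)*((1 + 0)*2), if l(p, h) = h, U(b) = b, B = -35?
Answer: 32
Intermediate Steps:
O(K, W) = 16 (O(K, W) = -1*(-4)*4 = 4*4 = 16)
O(1/(U(s(4)) + B), -122)*((1 + 0)*2) = 16*((1 + 0)*2) = 16*(1*2) = 16*2 = 32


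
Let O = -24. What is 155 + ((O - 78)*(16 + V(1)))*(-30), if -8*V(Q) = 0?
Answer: 49115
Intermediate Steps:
V(Q) = 0 (V(Q) = -⅛*0 = 0)
155 + ((O - 78)*(16 + V(1)))*(-30) = 155 + ((-24 - 78)*(16 + 0))*(-30) = 155 - 102*16*(-30) = 155 - 1632*(-30) = 155 + 48960 = 49115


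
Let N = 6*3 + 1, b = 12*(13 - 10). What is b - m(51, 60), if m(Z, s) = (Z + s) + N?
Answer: -94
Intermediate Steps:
b = 36 (b = 12*3 = 36)
N = 19 (N = 18 + 1 = 19)
m(Z, s) = 19 + Z + s (m(Z, s) = (Z + s) + 19 = 19 + Z + s)
b - m(51, 60) = 36 - (19 + 51 + 60) = 36 - 1*130 = 36 - 130 = -94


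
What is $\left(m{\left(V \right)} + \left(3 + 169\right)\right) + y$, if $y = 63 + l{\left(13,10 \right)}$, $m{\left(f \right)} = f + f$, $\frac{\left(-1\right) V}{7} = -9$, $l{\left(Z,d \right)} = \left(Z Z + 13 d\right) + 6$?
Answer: $666$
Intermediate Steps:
$l{\left(Z,d \right)} = 6 + Z^{2} + 13 d$ ($l{\left(Z,d \right)} = \left(Z^{2} + 13 d\right) + 6 = 6 + Z^{2} + 13 d$)
$V = 63$ ($V = \left(-7\right) \left(-9\right) = 63$)
$m{\left(f \right)} = 2 f$
$y = 368$ ($y = 63 + \left(6 + 13^{2} + 13 \cdot 10\right) = 63 + \left(6 + 169 + 130\right) = 63 + 305 = 368$)
$\left(m{\left(V \right)} + \left(3 + 169\right)\right) + y = \left(2 \cdot 63 + \left(3 + 169\right)\right) + 368 = \left(126 + 172\right) + 368 = 298 + 368 = 666$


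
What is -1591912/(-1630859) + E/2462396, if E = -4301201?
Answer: -3094734620507/4015820678164 ≈ -0.77064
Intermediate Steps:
-1591912/(-1630859) + E/2462396 = -1591912/(-1630859) - 4301201/2462396 = -1591912*(-1/1630859) - 4301201*1/2462396 = 1591912/1630859 - 4301201/2462396 = -3094734620507/4015820678164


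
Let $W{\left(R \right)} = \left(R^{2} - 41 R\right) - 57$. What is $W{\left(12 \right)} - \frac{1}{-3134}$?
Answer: $- \frac{1269269}{3134} \approx -405.0$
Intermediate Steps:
$W{\left(R \right)} = -57 + R^{2} - 41 R$
$W{\left(12 \right)} - \frac{1}{-3134} = \left(-57 + 12^{2} - 492\right) - \frac{1}{-3134} = \left(-57 + 144 - 492\right) - - \frac{1}{3134} = -405 + \frac{1}{3134} = - \frac{1269269}{3134}$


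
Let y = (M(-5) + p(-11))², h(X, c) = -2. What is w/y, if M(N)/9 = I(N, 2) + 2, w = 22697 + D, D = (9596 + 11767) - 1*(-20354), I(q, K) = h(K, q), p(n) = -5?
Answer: 64414/25 ≈ 2576.6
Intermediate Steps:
I(q, K) = -2
D = 41717 (D = 21363 + 20354 = 41717)
w = 64414 (w = 22697 + 41717 = 64414)
M(N) = 0 (M(N) = 9*(-2 + 2) = 9*0 = 0)
y = 25 (y = (0 - 5)² = (-5)² = 25)
w/y = 64414/25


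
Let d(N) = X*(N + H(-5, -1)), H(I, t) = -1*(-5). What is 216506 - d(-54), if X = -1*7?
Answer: 216163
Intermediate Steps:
H(I, t) = 5
X = -7
d(N) = -35 - 7*N (d(N) = -7*(N + 5) = -7*(5 + N) = -35 - 7*N)
216506 - d(-54) = 216506 - (-35 - 7*(-54)) = 216506 - (-35 + 378) = 216506 - 1*343 = 216506 - 343 = 216163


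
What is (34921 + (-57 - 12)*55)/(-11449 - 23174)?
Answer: -31126/34623 ≈ -0.89900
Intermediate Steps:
(34921 + (-57 - 12)*55)/(-11449 - 23174) = (34921 - 69*55)/(-34623) = (34921 - 3795)*(-1/34623) = 31126*(-1/34623) = -31126/34623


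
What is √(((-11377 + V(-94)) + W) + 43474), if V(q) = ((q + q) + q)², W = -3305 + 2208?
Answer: 2*√27631 ≈ 332.45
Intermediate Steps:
W = -1097
V(q) = 9*q² (V(q) = (2*q + q)² = (3*q)² = 9*q²)
√(((-11377 + V(-94)) + W) + 43474) = √(((-11377 + 9*(-94)²) - 1097) + 43474) = √(((-11377 + 9*8836) - 1097) + 43474) = √(((-11377 + 79524) - 1097) + 43474) = √((68147 - 1097) + 43474) = √(67050 + 43474) = √110524 = 2*√27631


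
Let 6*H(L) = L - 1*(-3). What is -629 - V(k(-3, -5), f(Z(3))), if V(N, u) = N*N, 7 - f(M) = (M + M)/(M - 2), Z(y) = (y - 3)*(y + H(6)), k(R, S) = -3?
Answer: -638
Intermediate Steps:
H(L) = ½ + L/6 (H(L) = (L - 1*(-3))/6 = (L + 3)/6 = (3 + L)/6 = ½ + L/6)
Z(y) = (-3 + y)*(3/2 + y) (Z(y) = (y - 3)*(y + (½ + (⅙)*6)) = (-3 + y)*(y + (½ + 1)) = (-3 + y)*(y + 3/2) = (-3 + y)*(3/2 + y))
f(M) = 7 - 2*M/(-2 + M) (f(M) = 7 - (M + M)/(M - 2) = 7 - 2*M/(-2 + M))
V(N, u) = N²
-629 - V(k(-3, -5), f(Z(3))) = -629 - 1*(-3)² = -629 - 1*9 = -629 - 9 = -638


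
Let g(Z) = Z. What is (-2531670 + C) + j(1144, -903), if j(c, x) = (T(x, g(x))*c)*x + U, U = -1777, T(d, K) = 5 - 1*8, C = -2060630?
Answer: -1494981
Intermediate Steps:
T(d, K) = -3 (T(d, K) = 5 - 8 = -3)
j(c, x) = -1777 - 3*c*x (j(c, x) = (-3*c)*x - 1777 = -3*c*x - 1777 = -1777 - 3*c*x)
(-2531670 + C) + j(1144, -903) = (-2531670 - 2060630) + (-1777 - 3*1144*(-903)) = -4592300 + (-1777 + 3099096) = -4592300 + 3097319 = -1494981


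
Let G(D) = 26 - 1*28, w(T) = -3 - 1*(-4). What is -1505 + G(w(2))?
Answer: -1507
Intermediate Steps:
w(T) = 1 (w(T) = -3 + 4 = 1)
G(D) = -2 (G(D) = 26 - 28 = -2)
-1505 + G(w(2)) = -1505 - 2 = -1507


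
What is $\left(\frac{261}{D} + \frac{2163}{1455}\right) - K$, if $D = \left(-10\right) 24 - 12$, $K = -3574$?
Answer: $\frac{48541043}{13580} \approx 3574.4$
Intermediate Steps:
$D = -252$ ($D = -240 - 12 = -252$)
$\left(\frac{261}{D} + \frac{2163}{1455}\right) - K = \left(\frac{261}{-252} + \frac{2163}{1455}\right) - -3574 = \left(261 \left(- \frac{1}{252}\right) + 2163 \cdot \frac{1}{1455}\right) + 3574 = \left(- \frac{29}{28} + \frac{721}{485}\right) + 3574 = \frac{6123}{13580} + 3574 = \frac{48541043}{13580}$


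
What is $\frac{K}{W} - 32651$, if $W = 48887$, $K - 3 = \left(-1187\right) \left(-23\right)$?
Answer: $- \frac{1596182133}{48887} \approx -32650.0$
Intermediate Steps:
$K = 27304$ ($K = 3 - -27301 = 3 + 27301 = 27304$)
$\frac{K}{W} - 32651 = \frac{27304}{48887} - 32651 = - \frac{1596182133}{48887}$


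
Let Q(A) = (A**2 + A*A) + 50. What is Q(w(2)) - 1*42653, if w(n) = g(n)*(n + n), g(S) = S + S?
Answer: -42091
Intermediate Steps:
g(S) = 2*S
w(n) = 4*n**2 (w(n) = (2*n)*(n + n) = (2*n)*(2*n) = 4*n**2)
Q(A) = 50 + 2*A**2 (Q(A) = (A**2 + A**2) + 50 = 2*A**2 + 50 = 50 + 2*A**2)
Q(w(2)) - 1*42653 = (50 + 2*(4*2**2)**2) - 1*42653 = (50 + 2*(4*4)**2) - 42653 = (50 + 2*16**2) - 42653 = (50 + 2*256) - 42653 = (50 + 512) - 42653 = 562 - 42653 = -42091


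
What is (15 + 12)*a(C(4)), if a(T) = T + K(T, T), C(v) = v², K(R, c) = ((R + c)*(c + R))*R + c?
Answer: 443232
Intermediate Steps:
K(R, c) = c + R*(R + c)² (K(R, c) = ((R + c)*(R + c))*R + c = (R + c)²*R + c = R*(R + c)² + c = c + R*(R + c)²)
a(T) = 2*T + 4*T³ (a(T) = T + (T + T*(T + T)²) = T + (T + T*(2*T)²) = T + (T + T*(4*T²)) = T + (T + 4*T³) = 2*T + 4*T³)
(15 + 12)*a(C(4)) = (15 + 12)*(2*4² + 4*(4²)³) = 27*(2*16 + 4*16³) = 27*(32 + 4*4096) = 27*(32 + 16384) = 27*16416 = 443232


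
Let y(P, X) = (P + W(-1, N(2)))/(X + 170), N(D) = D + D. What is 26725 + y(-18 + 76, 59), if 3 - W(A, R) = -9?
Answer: 6120095/229 ≈ 26725.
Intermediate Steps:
N(D) = 2*D
W(A, R) = 12 (W(A, R) = 3 - 1*(-9) = 3 + 9 = 12)
y(P, X) = (12 + P)/(170 + X) (y(P, X) = (P + 12)/(X + 170) = (12 + P)/(170 + X))
26725 + y(-18 + 76, 59) = 26725 + (12 + (-18 + 76))/(170 + 59) = 26725 + (12 + 58)/229 = 26725 + (1/229)*70 = 26725 + 70/229 = 6120095/229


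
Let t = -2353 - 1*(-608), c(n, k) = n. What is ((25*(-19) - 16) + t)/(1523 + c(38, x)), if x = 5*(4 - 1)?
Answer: -2236/1561 ≈ -1.4324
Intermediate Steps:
x = 15 (x = 5*3 = 15)
t = -1745 (t = -2353 + 608 = -1745)
((25*(-19) - 16) + t)/(1523 + c(38, x)) = ((25*(-19) - 16) - 1745)/(1523 + 38) = ((-475 - 16) - 1745)/1561 = (-491 - 1745)*(1/1561) = -2236*1/1561 = -2236/1561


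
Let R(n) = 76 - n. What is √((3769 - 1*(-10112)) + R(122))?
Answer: √13835 ≈ 117.62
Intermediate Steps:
√((3769 - 1*(-10112)) + R(122)) = √((3769 - 1*(-10112)) + (76 - 1*122)) = √((3769 + 10112) + (76 - 122)) = √(13881 - 46) = √13835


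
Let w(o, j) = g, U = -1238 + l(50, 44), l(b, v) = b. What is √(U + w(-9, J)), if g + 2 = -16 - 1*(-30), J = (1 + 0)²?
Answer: 14*I*√6 ≈ 34.293*I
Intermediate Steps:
J = 1 (J = 1² = 1)
g = 12 (g = -2 + (-16 - 1*(-30)) = -2 + (-16 + 30) = -2 + 14 = 12)
U = -1188 (U = -1238 + 50 = -1188)
w(o, j) = 12
√(U + w(-9, J)) = √(-1188 + 12) = √(-1176) = 14*I*√6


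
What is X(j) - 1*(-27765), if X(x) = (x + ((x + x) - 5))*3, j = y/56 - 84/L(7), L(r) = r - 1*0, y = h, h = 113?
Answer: 1548969/56 ≈ 27660.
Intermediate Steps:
y = 113
L(r) = r (L(r) = r + 0 = r)
j = -559/56 (j = 113/56 - 84/7 = 113*(1/56) - 84*⅐ = 113/56 - 12 = -559/56 ≈ -9.9821)
X(x) = -15 + 9*x (X(x) = (x + (2*x - 5))*3 = (x + (-5 + 2*x))*3 = (-5 + 3*x)*3 = -15 + 9*x)
X(j) - 1*(-27765) = (-15 + 9*(-559/56)) - 1*(-27765) = (-15 - 5031/56) + 27765 = -5871/56 + 27765 = 1548969/56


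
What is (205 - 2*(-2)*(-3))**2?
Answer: 37249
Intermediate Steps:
(205 - 2*(-2)*(-3))**2 = (205 + 4*(-3))**2 = (205 - 12)**2 = 193**2 = 37249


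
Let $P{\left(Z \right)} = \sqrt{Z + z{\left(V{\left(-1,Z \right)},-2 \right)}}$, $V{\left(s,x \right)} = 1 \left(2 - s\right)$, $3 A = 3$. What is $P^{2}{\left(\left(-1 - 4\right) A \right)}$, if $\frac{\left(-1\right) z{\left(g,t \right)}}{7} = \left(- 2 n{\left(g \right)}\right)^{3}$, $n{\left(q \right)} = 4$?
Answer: $3579$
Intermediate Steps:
$A = 1$ ($A = \frac{1}{3} \cdot 3 = 1$)
$V{\left(s,x \right)} = 2 - s$
$z{\left(g,t \right)} = 3584$ ($z{\left(g,t \right)} = - 7 \left(\left(-2\right) 4\right)^{3} = - 7 \left(-8\right)^{3} = \left(-7\right) \left(-512\right) = 3584$)
$P{\left(Z \right)} = \sqrt{3584 + Z}$ ($P{\left(Z \right)} = \sqrt{Z + 3584} = \sqrt{3584 + Z}$)
$P^{2}{\left(\left(-1 - 4\right) A \right)} = \left(\sqrt{3584 + \left(-1 - 4\right) 1}\right)^{2} = \left(\sqrt{3584 - 5}\right)^{2} = \left(\sqrt{3579}\right)^{2} = 3579$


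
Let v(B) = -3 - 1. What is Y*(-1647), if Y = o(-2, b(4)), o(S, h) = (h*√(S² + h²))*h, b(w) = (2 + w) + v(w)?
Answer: -13176*√2 ≈ -18634.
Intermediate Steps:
v(B) = -4
b(w) = -2 + w (b(w) = (2 + w) - 4 = -2 + w)
o(S, h) = h²*√(S² + h²)
Y = 8*√2 (Y = (-2 + 4)²*√((-2)² + (-2 + 4)²) = 2²*√(4 + 2²) = 4*√(4 + 4) = 4*√8 = 4*(2*√2) = 8*√2 ≈ 11.314)
Y*(-1647) = (8*√2)*(-1647) = -13176*√2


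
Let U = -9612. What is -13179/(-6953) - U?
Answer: 66845415/6953 ≈ 9613.9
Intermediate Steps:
-13179/(-6953) - U = -13179/(-6953) - 1*(-9612) = -13179*(-1/6953) + 9612 = 13179/6953 + 9612 = 66845415/6953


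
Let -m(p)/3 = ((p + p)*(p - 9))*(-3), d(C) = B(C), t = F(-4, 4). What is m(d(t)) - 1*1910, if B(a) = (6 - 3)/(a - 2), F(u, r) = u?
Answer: -3649/2 ≈ -1824.5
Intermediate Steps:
t = -4
B(a) = 3/(-2 + a)
d(C) = 3/(-2 + C)
m(p) = 18*p*(-9 + p) (m(p) = -3*(p + p)*(p - 9)*(-3) = -3*(2*p)*(-9 + p)*(-3) = -3*2*p*(-9 + p)*(-3) = -(-18)*p*(-9 + p) = 18*p*(-9 + p))
m(d(t)) - 1*1910 = 18*(3/(-2 - 4))*(-9 + 3/(-2 - 4)) - 1*1910 = 18*(3/(-6))*(-9 + 3/(-6)) - 1910 = 18*(3*(-⅙))*(-9 + 3*(-⅙)) - 1910 = 18*(-½)*(-9 - ½) - 1910 = 18*(-½)*(-19/2) - 1910 = 171/2 - 1910 = -3649/2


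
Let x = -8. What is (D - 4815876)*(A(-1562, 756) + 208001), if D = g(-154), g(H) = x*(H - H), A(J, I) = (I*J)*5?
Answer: 27432958595484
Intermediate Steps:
A(J, I) = 5*I*J
g(H) = 0 (g(H) = -8*(H - H) = -8*0 = 0)
D = 0
(D - 4815876)*(A(-1562, 756) + 208001) = (0 - 4815876)*(5*756*(-1562) + 208001) = -4815876*(-5904360 + 208001) = -4815876*(-5696359) = 27432958595484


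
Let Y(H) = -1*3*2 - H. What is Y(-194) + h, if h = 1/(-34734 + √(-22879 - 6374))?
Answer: 10800866998/57451429 - I*√597/172354287 ≈ 188.0 - 1.4176e-7*I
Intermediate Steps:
Y(H) = -6 - H (Y(H) = -3*2 - H = -6 - H)
h = 1/(-34734 + 7*I*√597) (h = 1/(-34734 + √(-29253)) = 1/(-34734 + 7*I*√597) ≈ -2.879e-5 - 1.418e-7*I)
Y(-194) + h = (-6 - 1*(-194)) + (-1654/57451429 - I*√597/172354287) = (-6 + 194) + (-1654/57451429 - I*√597/172354287) = 188 + (-1654/57451429 - I*√597/172354287) = 10800866998/57451429 - I*√597/172354287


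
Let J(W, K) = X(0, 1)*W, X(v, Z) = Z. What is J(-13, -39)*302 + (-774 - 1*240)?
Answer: -4940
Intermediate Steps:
J(W, K) = W (J(W, K) = 1*W = W)
J(-13, -39)*302 + (-774 - 1*240) = -13*302 + (-774 - 1*240) = -3926 + (-774 - 240) = -3926 - 1014 = -4940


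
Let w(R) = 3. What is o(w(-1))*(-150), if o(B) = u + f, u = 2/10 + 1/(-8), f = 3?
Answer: -1845/4 ≈ -461.25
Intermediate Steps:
u = 3/40 (u = 2*(⅒) + 1*(-⅛) = ⅕ - ⅛ = 3/40 ≈ 0.075000)
o(B) = 123/40 (o(B) = 3/40 + 3 = 123/40)
o(w(-1))*(-150) = (123/40)*(-150) = -1845/4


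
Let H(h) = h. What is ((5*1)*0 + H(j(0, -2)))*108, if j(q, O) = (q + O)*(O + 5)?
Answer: -648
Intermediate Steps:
j(q, O) = (5 + O)*(O + q) (j(q, O) = (O + q)*(5 + O) = (5 + O)*(O + q))
((5*1)*0 + H(j(0, -2)))*108 = ((5*1)*0 + ((-2)² + 5*(-2) + 5*0 - 2*0))*108 = (5*0 + (4 - 10 + 0 + 0))*108 = (0 - 6)*108 = -6*108 = -648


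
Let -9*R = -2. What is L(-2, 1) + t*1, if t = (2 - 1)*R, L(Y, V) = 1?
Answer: 11/9 ≈ 1.2222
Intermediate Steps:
R = 2/9 (R = -1/9*(-2) = 2/9 ≈ 0.22222)
t = 2/9 (t = (2 - 1)*(2/9) = 1*(2/9) = 2/9 ≈ 0.22222)
L(-2, 1) + t*1 = 1 + (2/9)*1 = 1 + 2/9 = 11/9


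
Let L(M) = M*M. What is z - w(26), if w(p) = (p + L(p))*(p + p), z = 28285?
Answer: -8219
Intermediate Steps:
L(M) = M²
w(p) = 2*p*(p + p²) (w(p) = (p + p²)*(p + p) = (p + p²)*(2*p) = 2*p*(p + p²))
z - w(26) = 28285 - 2*26²*(1 + 26) = 28285 - 2*676*27 = 28285 - 1*36504 = 28285 - 36504 = -8219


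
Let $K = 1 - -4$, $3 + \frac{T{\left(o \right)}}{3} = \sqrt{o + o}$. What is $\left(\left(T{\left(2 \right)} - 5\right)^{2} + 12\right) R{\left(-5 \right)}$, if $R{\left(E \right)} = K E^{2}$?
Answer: $9500$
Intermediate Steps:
$T{\left(o \right)} = -9 + 3 \sqrt{2} \sqrt{o}$ ($T{\left(o \right)} = -9 + 3 \sqrt{o + o} = -9 + 3 \sqrt{2 o} = -9 + 3 \sqrt{2} \sqrt{o}$)
$K = 5$ ($K = 1 + 4 = 5$)
$R{\left(E \right)} = 5 E^{2}$
$\left(\left(T{\left(2 \right)} - 5\right)^{2} + 12\right) R{\left(-5 \right)} = \left(\left(\left(-9 + 3 \sqrt{2} \sqrt{2}\right) - 5\right)^{2} + 12\right) 5 \left(-5\right)^{2} = \left(\left(\left(-9 + 6\right) - 5\right)^{2} + 12\right) 5 \cdot 25 = \left(\left(-3 - 5\right)^{2} + 12\right) 125 = \left(\left(-8\right)^{2} + 12\right) 125 = \left(64 + 12\right) 125 = 76 \cdot 125 = 9500$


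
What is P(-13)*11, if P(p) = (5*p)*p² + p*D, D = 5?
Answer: -121550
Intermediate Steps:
P(p) = 5*p + 5*p³ (P(p) = (5*p)*p² + p*5 = 5*p³ + 5*p = 5*p + 5*p³)
P(-13)*11 = (5*(-13)*(1 + (-13)²))*11 = (5*(-13)*(1 + 169))*11 = (5*(-13)*170)*11 = -11050*11 = -121550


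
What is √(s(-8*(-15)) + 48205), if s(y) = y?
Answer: 5*√1933 ≈ 219.83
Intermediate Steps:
√(s(-8*(-15)) + 48205) = √(-8*(-15) + 48205) = √(120 + 48205) = √48325 = 5*√1933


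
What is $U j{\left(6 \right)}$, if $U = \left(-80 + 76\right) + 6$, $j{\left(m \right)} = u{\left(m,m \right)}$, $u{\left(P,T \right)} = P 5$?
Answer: $60$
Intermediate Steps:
$u{\left(P,T \right)} = 5 P$
$j{\left(m \right)} = 5 m$
$U = 2$ ($U = -4 + 6 = 2$)
$U j{\left(6 \right)} = 2 \cdot 5 \cdot 6 = 2 \cdot 30 = 60$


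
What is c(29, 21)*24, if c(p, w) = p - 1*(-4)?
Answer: 792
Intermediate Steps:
c(p, w) = 4 + p (c(p, w) = p + 4 = 4 + p)
c(29, 21)*24 = (4 + 29)*24 = 33*24 = 792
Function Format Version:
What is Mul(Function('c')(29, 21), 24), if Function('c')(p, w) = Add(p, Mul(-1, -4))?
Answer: 792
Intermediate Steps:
Function('c')(p, w) = Add(4, p) (Function('c')(p, w) = Add(p, 4) = Add(4, p))
Mul(Function('c')(29, 21), 24) = Mul(Add(4, 29), 24) = Mul(33, 24) = 792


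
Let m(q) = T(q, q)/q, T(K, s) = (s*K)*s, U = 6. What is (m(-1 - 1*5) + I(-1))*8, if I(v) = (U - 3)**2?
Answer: 360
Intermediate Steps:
I(v) = 9 (I(v) = (6 - 3)**2 = 3**2 = 9)
T(K, s) = K*s**2 (T(K, s) = (K*s)*s = K*s**2)
m(q) = q**2 (m(q) = (q*q**2)/q = q**3/q = q**2)
(m(-1 - 1*5) + I(-1))*8 = ((-1 - 1*5)**2 + 9)*8 = ((-1 - 5)**2 + 9)*8 = ((-6)**2 + 9)*8 = (36 + 9)*8 = 45*8 = 360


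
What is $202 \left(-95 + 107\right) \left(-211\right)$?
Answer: $-511464$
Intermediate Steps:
$202 \left(-95 + 107\right) \left(-211\right) = 202 \cdot 12 \left(-211\right) = 2424 \left(-211\right) = -511464$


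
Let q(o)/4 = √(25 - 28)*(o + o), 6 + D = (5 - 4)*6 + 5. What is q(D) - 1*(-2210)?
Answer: 2210 + 40*I*√3 ≈ 2210.0 + 69.282*I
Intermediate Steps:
D = 5 (D = -6 + ((5 - 4)*6 + 5) = -6 + (1*6 + 5) = -6 + (6 + 5) = -6 + 11 = 5)
q(o) = 8*I*o*√3 (q(o) = 4*(√(25 - 28)*(o + o)) = 4*(√(-3)*(2*o)) = 4*((I*√3)*(2*o)) = 4*(2*I*o*√3) = 8*I*o*√3)
q(D) - 1*(-2210) = 8*I*5*√3 - 1*(-2210) = 40*I*√3 + 2210 = 2210 + 40*I*√3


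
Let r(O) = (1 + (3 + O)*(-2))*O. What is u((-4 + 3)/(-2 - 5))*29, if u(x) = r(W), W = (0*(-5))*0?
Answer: 0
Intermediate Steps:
W = 0 (W = 0*0 = 0)
r(O) = O*(-5 - 2*O) (r(O) = (1 + (-6 - 2*O))*O = (-5 - 2*O)*O = O*(-5 - 2*O))
u(x) = 0 (u(x) = -1*0*(5 + 2*0) = -1*0*(5 + 0) = -1*0*5 = 0)
u((-4 + 3)/(-2 - 5))*29 = 0*29 = 0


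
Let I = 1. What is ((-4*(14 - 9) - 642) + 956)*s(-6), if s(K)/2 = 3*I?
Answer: 1764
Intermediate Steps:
s(K) = 6 (s(K) = 2*(3*1) = 2*3 = 6)
((-4*(14 - 9) - 642) + 956)*s(-6) = ((-4*(14 - 9) - 642) + 956)*6 = ((-4*5 - 642) + 956)*6 = ((-20 - 642) + 956)*6 = (-662 + 956)*6 = 294*6 = 1764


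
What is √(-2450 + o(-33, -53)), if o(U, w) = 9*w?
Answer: I*√2927 ≈ 54.102*I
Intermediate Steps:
√(-2450 + o(-33, -53)) = √(-2450 + 9*(-53)) = √(-2450 - 477) = √(-2927) = I*√2927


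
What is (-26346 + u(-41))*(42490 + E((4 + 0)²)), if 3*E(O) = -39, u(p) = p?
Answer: -1120840599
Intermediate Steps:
E(O) = -13 (E(O) = (⅓)*(-39) = -13)
(-26346 + u(-41))*(42490 + E((4 + 0)²)) = (-26346 - 41)*(42490 - 13) = -26387*42477 = -1120840599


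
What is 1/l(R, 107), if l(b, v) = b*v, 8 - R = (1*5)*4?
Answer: -1/1284 ≈ -0.00077882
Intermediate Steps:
R = -12 (R = 8 - 1*5*4 = 8 - 5*4 = 8 - 1*20 = 8 - 20 = -12)
1/l(R, 107) = 1/(-12*107) = 1/(-1284) = -1/1284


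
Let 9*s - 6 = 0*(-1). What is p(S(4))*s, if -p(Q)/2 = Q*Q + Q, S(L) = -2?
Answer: -8/3 ≈ -2.6667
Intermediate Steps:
s = ⅔ (s = ⅔ + (0*(-1))/9 = ⅔ + (⅑)*0 = ⅔ + 0 = ⅔ ≈ 0.66667)
p(Q) = -2*Q - 2*Q² (p(Q) = -2*(Q*Q + Q) = -2*(Q² + Q) = -2*(Q + Q²) = -2*Q - 2*Q²)
p(S(4))*s = -2*(-2)*(1 - 2)*(⅔) = -2*(-2)*(-1)*(⅔) = -4*⅔ = -8/3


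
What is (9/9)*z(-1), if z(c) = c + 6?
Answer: 5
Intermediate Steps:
z(c) = 6 + c
(9/9)*z(-1) = (9/9)*(6 - 1) = (9*(⅑))*5 = 1*5 = 5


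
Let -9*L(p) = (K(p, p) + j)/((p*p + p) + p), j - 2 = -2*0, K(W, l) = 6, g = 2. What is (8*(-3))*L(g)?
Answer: 8/3 ≈ 2.6667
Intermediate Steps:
j = 2 (j = 2 - 2*0 = 2 + 0 = 2)
L(p) = -8/(9*(p**2 + 2*p)) (L(p) = -(6 + 2)/(9*((p*p + p) + p)) = -8/(9*((p**2 + p) + p)) = -8/(9*((p + p**2) + p)) = -8/(9*(p**2 + 2*p)))
(8*(-3))*L(g) = (8*(-3))*(-8/9/(2*(2 + 2))) = -(-64)/(3*2*4) = -24*(-1/9) = 8/3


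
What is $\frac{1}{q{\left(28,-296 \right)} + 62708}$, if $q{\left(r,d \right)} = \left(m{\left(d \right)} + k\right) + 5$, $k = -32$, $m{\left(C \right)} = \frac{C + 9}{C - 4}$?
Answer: $\frac{300}{18804587} \approx 1.5954 \cdot 10^{-5}$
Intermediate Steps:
$m{\left(C \right)} = \frac{9 + C}{-4 + C}$
$q{\left(r,d \right)} = -27 + \frac{9 + d}{-4 + d}$ ($q{\left(r,d \right)} = \left(\frac{9 + d}{-4 + d} - 32\right) + 5 = \left(-32 + \frac{9 + d}{-4 + d}\right) + 5 = -27 + \frac{9 + d}{-4 + d}$)
$\frac{1}{q{\left(28,-296 \right)} + 62708} = \frac{1}{\frac{13 \left(9 - -592\right)}{-4 - 296} + 62708} = \frac{1}{\frac{13 \left(9 + 592\right)}{-300} + 62708} = \frac{1}{13 \left(- \frac{1}{300}\right) 601 + 62708} = \frac{1}{- \frac{7813}{300} + 62708} = \frac{1}{\frac{18804587}{300}} = \frac{300}{18804587}$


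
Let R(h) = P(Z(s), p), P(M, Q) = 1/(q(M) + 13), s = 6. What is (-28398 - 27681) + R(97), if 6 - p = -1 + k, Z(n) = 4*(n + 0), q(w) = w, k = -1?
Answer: -2074922/37 ≈ -56079.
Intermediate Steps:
Z(n) = 4*n
p = 8 (p = 6 - (-1 - 1) = 6 - 1*(-2) = 6 + 2 = 8)
P(M, Q) = 1/(13 + M) (P(M, Q) = 1/(M + 13) = 1/(13 + M))
R(h) = 1/37 (R(h) = 1/(13 + 4*6) = 1/(13 + 24) = 1/37)
(-28398 - 27681) + R(97) = (-28398 - 27681) + 1/37 = -56079 + 1/37 = -2074922/37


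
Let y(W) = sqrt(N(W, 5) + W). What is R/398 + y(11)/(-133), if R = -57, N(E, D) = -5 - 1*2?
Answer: -8377/52934 ≈ -0.15825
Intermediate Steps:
N(E, D) = -7 (N(E, D) = -5 - 2 = -7)
y(W) = sqrt(-7 + W)
R/398 + y(11)/(-133) = -57/398 + sqrt(-7 + 11)/(-133) = -57*1/398 + sqrt(4)*(-1/133) = -57/398 + 2*(-1/133) = -57/398 - 2/133 = -8377/52934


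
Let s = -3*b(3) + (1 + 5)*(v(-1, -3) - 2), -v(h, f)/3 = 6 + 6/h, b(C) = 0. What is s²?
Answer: 144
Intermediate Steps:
v(h, f) = -18 - 18/h (v(h, f) = -3*(6 + 6/h) = -18 - 18/h)
s = -12 (s = -3*0 + (1 + 5)*((-18 - 18/(-1)) - 2) = 0 + 6*((-18 - 18*(-1)) - 2) = 0 + 6*((-18 + 18) - 2) = 0 + 6*(0 - 2) = 0 + 6*(-2) = 0 - 12 = -12)
s² = (-12)² = 144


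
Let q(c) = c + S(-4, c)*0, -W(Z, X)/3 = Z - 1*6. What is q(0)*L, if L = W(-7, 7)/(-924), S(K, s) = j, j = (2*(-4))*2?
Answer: 0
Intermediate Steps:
j = -16 (j = -8*2 = -16)
S(K, s) = -16
W(Z, X) = 18 - 3*Z (W(Z, X) = -3*(Z - 1*6) = -3*(Z - 6) = -3*(-6 + Z) = 18 - 3*Z)
q(c) = c (q(c) = c - 16*0 = c + 0 = c)
L = -13/308 (L = (18 - 3*(-7))/(-924) = (18 + 21)*(-1/924) = 39*(-1/924) = -13/308 ≈ -0.042208)
q(0)*L = 0*(-13/308) = 0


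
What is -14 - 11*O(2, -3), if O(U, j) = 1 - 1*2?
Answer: -3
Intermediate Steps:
O(U, j) = -1 (O(U, j) = 1 - 2 = -1)
-14 - 11*O(2, -3) = -14 - 11*(-1) = -14 + 11 = -3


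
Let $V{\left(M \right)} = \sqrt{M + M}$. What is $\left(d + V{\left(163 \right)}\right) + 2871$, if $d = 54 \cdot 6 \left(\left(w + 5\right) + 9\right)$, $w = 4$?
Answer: $8703 + \sqrt{326} \approx 8721.1$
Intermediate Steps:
$V{\left(M \right)} = \sqrt{2} \sqrt{M}$ ($V{\left(M \right)} = \sqrt{2 M} = \sqrt{2} \sqrt{M}$)
$d = 5832$ ($d = 54 \cdot 6 \left(\left(4 + 5\right) + 9\right) = 54 \cdot 6 \left(9 + 9\right) = 54 \cdot 6 \cdot 18 = 54 \cdot 108 = 5832$)
$\left(d + V{\left(163 \right)}\right) + 2871 = \left(5832 + \sqrt{2} \sqrt{163}\right) + 2871 = \left(5832 + \sqrt{326}\right) + 2871 = 8703 + \sqrt{326}$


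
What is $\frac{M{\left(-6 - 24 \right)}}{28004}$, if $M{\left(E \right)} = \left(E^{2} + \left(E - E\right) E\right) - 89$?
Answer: $\frac{811}{28004} \approx 0.02896$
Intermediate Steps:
$M{\left(E \right)} = -89 + E^{2}$ ($M{\left(E \right)} = \left(E^{2} + 0 E\right) - 89 = \left(E^{2} + 0\right) - 89 = E^{2} - 89 = -89 + E^{2}$)
$\frac{M{\left(-6 - 24 \right)}}{28004} = \frac{-89 + \left(-6 - 24\right)^{2}}{28004} = \left(-89 + \left(-6 - 24\right)^{2}\right) \frac{1}{28004} = \left(-89 + \left(-30\right)^{2}\right) \frac{1}{28004} = \left(-89 + 900\right) \frac{1}{28004} = 811 \cdot \frac{1}{28004} = \frac{811}{28004}$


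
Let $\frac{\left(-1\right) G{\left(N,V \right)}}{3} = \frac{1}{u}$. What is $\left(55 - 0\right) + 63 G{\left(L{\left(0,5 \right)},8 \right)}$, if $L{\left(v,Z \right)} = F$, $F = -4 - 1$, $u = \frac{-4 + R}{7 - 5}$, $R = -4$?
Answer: $\frac{409}{4} \approx 102.25$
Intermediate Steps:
$u = -4$ ($u = \frac{-4 - 4}{7 - 5} = - \frac{8}{2} = \left(-8\right) \frac{1}{2} = -4$)
$F = -5$
$L{\left(v,Z \right)} = -5$
$G{\left(N,V \right)} = \frac{3}{4}$ ($G{\left(N,V \right)} = - \frac{3}{-4} = \left(-3\right) \left(- \frac{1}{4}\right) = \frac{3}{4}$)
$\left(55 - 0\right) + 63 G{\left(L{\left(0,5 \right)},8 \right)} = \left(55 - 0\right) + 63 \cdot \frac{3}{4} = \left(55 + 0\right) + \frac{189}{4} = 55 + \frac{189}{4} = \frac{409}{4}$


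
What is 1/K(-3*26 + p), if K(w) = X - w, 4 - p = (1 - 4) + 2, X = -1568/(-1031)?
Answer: 1031/76831 ≈ 0.013419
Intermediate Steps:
X = 1568/1031 (X = -1568*(-1/1031) = 1568/1031 ≈ 1.5209)
p = 5 (p = 4 - ((1 - 4) + 2) = 4 - (-3 + 2) = 4 - 1*(-1) = 4 + 1 = 5)
K(w) = 1568/1031 - w
1/K(-3*26 + p) = 1/(1568/1031 - (-3*26 + 5)) = 1/(1568/1031 - (-78 + 5)) = 1/(1568/1031 - 1*(-73)) = 1/(1568/1031 + 73) = 1/(76831/1031) = 1031/76831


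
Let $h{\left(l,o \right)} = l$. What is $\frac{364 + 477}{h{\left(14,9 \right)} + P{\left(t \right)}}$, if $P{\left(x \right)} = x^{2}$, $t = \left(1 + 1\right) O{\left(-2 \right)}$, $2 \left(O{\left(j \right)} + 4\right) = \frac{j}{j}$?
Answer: $\frac{841}{63} \approx 13.349$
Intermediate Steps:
$O{\left(j \right)} = - \frac{7}{2}$ ($O{\left(j \right)} = -4 + \frac{j \frac{1}{j}}{2} = -4 + \frac{1}{2} \cdot 1 = -4 + \frac{1}{2} = - \frac{7}{2}$)
$t = -7$ ($t = \left(1 + 1\right) \left(- \frac{7}{2}\right) = 2 \left(- \frac{7}{2}\right) = -7$)
$\frac{364 + 477}{h{\left(14,9 \right)} + P{\left(t \right)}} = \frac{364 + 477}{14 + \left(-7\right)^{2}} = \frac{841}{14 + 49} = \frac{841}{63}$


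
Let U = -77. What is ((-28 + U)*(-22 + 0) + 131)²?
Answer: 5958481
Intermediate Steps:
((-28 + U)*(-22 + 0) + 131)² = ((-28 - 77)*(-22 + 0) + 131)² = (-105*(-22) + 131)² = (2310 + 131)² = 2441² = 5958481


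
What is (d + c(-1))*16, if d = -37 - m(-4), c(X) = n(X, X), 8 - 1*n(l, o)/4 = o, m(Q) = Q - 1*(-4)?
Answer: -16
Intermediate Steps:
m(Q) = 4 + Q (m(Q) = Q + 4 = 4 + Q)
n(l, o) = 32 - 4*o
c(X) = 32 - 4*X
d = -37 (d = -37 - (4 - 4) = -37 - 1*0 = -37 + 0 = -37)
(d + c(-1))*16 = (-37 + (32 - 4*(-1)))*16 = (-37 + (32 + 4))*16 = (-37 + 36)*16 = -1*16 = -16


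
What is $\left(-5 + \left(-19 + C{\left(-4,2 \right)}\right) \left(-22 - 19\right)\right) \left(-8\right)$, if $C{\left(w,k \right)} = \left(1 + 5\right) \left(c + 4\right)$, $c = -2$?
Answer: $-2256$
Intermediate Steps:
$C{\left(w,k \right)} = 12$ ($C{\left(w,k \right)} = \left(1 + 5\right) \left(-2 + 4\right) = 6 \cdot 2 = 12$)
$\left(-5 + \left(-19 + C{\left(-4,2 \right)}\right) \left(-22 - 19\right)\right) \left(-8\right) = \left(-5 + \left(-19 + 12\right) \left(-22 - 19\right)\right) \left(-8\right) = \left(-5 - -287\right) \left(-8\right) = \left(-5 + 287\right) \left(-8\right) = 282 \left(-8\right) = -2256$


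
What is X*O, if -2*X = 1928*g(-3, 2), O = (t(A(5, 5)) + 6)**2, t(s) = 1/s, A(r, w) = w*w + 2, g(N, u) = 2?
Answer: -51225032/729 ≈ -70268.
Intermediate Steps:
A(r, w) = 2 + w**2 (A(r, w) = w**2 + 2 = 2 + w**2)
O = 26569/729 (O = (1/(2 + 5**2) + 6)**2 = (1/(2 + 25) + 6)**2 = (1/27 + 6)**2 = (163/27)**2 = 26569/729 ≈ 36.446)
X = -1928 (X = -964*2 = -1/2*3856 = -1928)
X*O = -1928*26569/729 = -51225032/729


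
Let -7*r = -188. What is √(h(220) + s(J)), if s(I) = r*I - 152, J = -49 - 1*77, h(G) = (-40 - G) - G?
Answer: 4*I*√251 ≈ 63.372*I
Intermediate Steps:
h(G) = -40 - 2*G
r = 188/7 (r = -⅐*(-188) = 188/7 ≈ 26.857)
J = -126 (J = -49 - 77 = -126)
s(I) = -152 + 188*I/7 (s(I) = 188*I/7 - 152 = -152 + 188*I/7)
√(h(220) + s(J)) = √((-40 - 2*220) + (-152 + (188/7)*(-126))) = √((-40 - 440) + (-152 - 3384)) = √(-480 - 3536) = √(-4016) = 4*I*√251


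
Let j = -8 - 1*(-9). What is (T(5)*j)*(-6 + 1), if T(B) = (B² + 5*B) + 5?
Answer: -275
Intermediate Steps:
j = 1 (j = -8 + 9 = 1)
T(B) = 5 + B² + 5*B
(T(5)*j)*(-6 + 1) = ((5 + 5² + 5*5)*1)*(-6 + 1) = ((5 + 25 + 25)*1)*(-5) = (55*1)*(-5) = 55*(-5) = -275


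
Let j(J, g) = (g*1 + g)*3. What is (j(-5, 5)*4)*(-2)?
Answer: -240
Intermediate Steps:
j(J, g) = 6*g (j(J, g) = (g + g)*3 = (2*g)*3 = 6*g)
(j(-5, 5)*4)*(-2) = ((6*5)*4)*(-2) = (30*4)*(-2) = 120*(-2) = -240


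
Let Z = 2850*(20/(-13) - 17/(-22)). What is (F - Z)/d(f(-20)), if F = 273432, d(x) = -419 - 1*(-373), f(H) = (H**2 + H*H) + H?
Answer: -39412851/6578 ≈ -5991.6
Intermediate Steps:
f(H) = H + 2*H**2 (f(H) = (H**2 + H**2) + H = 2*H**2 + H = H + 2*H**2)
d(x) = -46 (d(x) = -419 + 373 = -46)
Z = -312075/143 (Z = 2850*(20*(-1/13) - 17*(-1/22)) = 2850*(-20/13 + 17/22) = 2850*(-219/286) = -312075/143 ≈ -2182.3)
(F - Z)/d(f(-20)) = (273432 - 1*(-312075/143))/(-46) = (273432 + 312075/143)*(-1/46) = (39412851/143)*(-1/46) = -39412851/6578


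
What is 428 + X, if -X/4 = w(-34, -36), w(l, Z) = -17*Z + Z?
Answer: -1876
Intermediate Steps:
w(l, Z) = -16*Z
X = -2304 (X = -(-64)*(-36) = -4*576 = -2304)
428 + X = 428 - 2304 = -1876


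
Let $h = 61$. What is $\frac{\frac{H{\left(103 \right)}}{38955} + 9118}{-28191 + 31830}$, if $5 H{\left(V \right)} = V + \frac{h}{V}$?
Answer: $\frac{36584746204}{14600996235} \approx 2.5056$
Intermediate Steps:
$H{\left(V \right)} = \frac{V}{5} + \frac{61}{5 V}$ ($H{\left(V \right)} = \frac{V + \frac{61}{V}}{5} = \frac{V}{5} + \frac{61}{5 V}$)
$\frac{\frac{H{\left(103 \right)}}{38955} + 9118}{-28191 + 31830} = \frac{\frac{\frac{1}{5} \cdot \frac{1}{103} \left(61 + 103^{2}\right)}{38955} + 9118}{-28191 + 31830} = \frac{\frac{1}{5} \cdot \frac{1}{103} \left(61 + 10609\right) \frac{1}{38955} + 9118}{3639} = \left(\frac{1}{5} \cdot \frac{1}{103} \cdot 10670 \cdot \frac{1}{38955} + 9118\right) \frac{1}{3639} = \left(\frac{2134}{103} \cdot \frac{1}{38955} + 9118\right) \frac{1}{3639} = \left(\frac{2134}{4012365} + 9118\right) \frac{1}{3639} = \frac{36584746204}{4012365} \cdot \frac{1}{3639} = \frac{36584746204}{14600996235}$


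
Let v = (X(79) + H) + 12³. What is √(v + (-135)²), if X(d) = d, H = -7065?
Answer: √12967 ≈ 113.87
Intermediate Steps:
v = -5258 (v = (79 - 7065) + 12³ = -6986 + 1728 = -5258)
√(v + (-135)²) = √(-5258 + (-135)²) = √(-5258 + 18225) = √12967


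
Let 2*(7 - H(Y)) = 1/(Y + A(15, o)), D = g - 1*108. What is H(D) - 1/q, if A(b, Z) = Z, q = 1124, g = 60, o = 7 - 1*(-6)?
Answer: 275907/39340 ≈ 7.0134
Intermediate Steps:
o = 13 (o = 7 + 6 = 13)
D = -48 (D = 60 - 1*108 = 60 - 108 = -48)
H(Y) = 7 - 1/(2*(13 + Y)) (H(Y) = 7 - 1/(2*(Y + 13)) = 7 - 1/(2*(13 + Y)))
H(D) - 1/q = (181 + 14*(-48))/(2*(13 - 48)) - 1/1124 = (1/2)*(181 - 672)/(-35) - 1*1/1124 = (1/2)*(-1/35)*(-491) - 1/1124 = 491/70 - 1/1124 = 275907/39340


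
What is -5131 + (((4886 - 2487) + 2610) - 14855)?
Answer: -14977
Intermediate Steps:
-5131 + (((4886 - 2487) + 2610) - 14855) = -5131 + ((2399 + 2610) - 14855) = -5131 + (5009 - 14855) = -5131 - 9846 = -14977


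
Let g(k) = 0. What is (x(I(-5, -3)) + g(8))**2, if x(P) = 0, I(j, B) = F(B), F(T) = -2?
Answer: 0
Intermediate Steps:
I(j, B) = -2
(x(I(-5, -3)) + g(8))**2 = (0 + 0)**2 = 0**2 = 0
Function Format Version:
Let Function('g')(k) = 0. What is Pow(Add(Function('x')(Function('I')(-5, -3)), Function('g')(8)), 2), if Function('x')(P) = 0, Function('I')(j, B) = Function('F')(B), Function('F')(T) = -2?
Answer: 0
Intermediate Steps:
Function('I')(j, B) = -2
Pow(Add(Function('x')(Function('I')(-5, -3)), Function('g')(8)), 2) = Pow(Add(0, 0), 2) = Pow(0, 2) = 0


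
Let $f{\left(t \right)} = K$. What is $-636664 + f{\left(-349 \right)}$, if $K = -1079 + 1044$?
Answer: $-636699$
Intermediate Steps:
$K = -35$
$f{\left(t \right)} = -35$
$-636664 + f{\left(-349 \right)} = -636664 - 35 = -636699$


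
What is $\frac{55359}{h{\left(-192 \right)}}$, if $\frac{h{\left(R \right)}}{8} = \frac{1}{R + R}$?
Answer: $-2657232$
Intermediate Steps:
$h{\left(R \right)} = \frac{4}{R}$ ($h{\left(R \right)} = \frac{8}{R + R} = \frac{8}{2 R} = 8 \frac{1}{2 R} = \frac{4}{R}$)
$\frac{55359}{h{\left(-192 \right)}} = \frac{55359}{4 \frac{1}{-192}} = \frac{55359}{4 \left(- \frac{1}{192}\right)} = \frac{55359}{- \frac{1}{48}} = 55359 \left(-48\right) = -2657232$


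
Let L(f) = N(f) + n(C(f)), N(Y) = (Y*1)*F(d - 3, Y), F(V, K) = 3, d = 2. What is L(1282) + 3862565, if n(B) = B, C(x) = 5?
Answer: 3866416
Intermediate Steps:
N(Y) = 3*Y (N(Y) = (Y*1)*3 = Y*3 = 3*Y)
L(f) = 5 + 3*f (L(f) = 3*f + 5 = 5 + 3*f)
L(1282) + 3862565 = (5 + 3*1282) + 3862565 = (5 + 3846) + 3862565 = 3851 + 3862565 = 3866416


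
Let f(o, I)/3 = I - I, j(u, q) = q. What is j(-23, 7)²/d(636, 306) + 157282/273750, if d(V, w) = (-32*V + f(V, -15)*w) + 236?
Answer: 1575235481/2753377500 ≈ 0.57211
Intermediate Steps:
f(o, I) = 0 (f(o, I) = 3*(I - I) = 3*0 = 0)
d(V, w) = 236 - 32*V (d(V, w) = (-32*V + 0*w) + 236 = (-32*V + 0) + 236 = -32*V + 236 = 236 - 32*V)
j(-23, 7)²/d(636, 306) + 157282/273750 = 7²/(236 - 32*636) + 157282/273750 = 49/(236 - 20352) + 157282*(1/273750) = 49/(-20116) + 78641/136875 = 49*(-1/20116) + 78641/136875 = -49/20116 + 78641/136875 = 1575235481/2753377500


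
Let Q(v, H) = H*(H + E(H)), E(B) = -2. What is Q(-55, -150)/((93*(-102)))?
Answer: -3800/1581 ≈ -2.4035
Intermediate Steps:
Q(v, H) = H*(-2 + H) (Q(v, H) = H*(H - 2) = H*(-2 + H))
Q(-55, -150)/((93*(-102))) = (-150*(-2 - 150))/((93*(-102))) = -150*(-152)/(-9486) = 22800*(-1/9486) = -3800/1581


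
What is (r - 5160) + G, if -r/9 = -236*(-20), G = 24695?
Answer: -22945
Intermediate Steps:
r = -42480 (r = -(-1062)*2*(-20) = -(-1062)*(-40) = -9*4720 = -42480)
(r - 5160) + G = (-42480 - 5160) + 24695 = -47640 + 24695 = -22945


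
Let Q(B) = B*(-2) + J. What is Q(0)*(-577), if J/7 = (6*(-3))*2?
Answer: 145404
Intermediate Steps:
J = -252 (J = 7*((6*(-3))*2) = 7*(-18*2) = 7*(-36) = -252)
Q(B) = -252 - 2*B (Q(B) = B*(-2) - 252 = -2*B - 252 = -252 - 2*B)
Q(0)*(-577) = (-252 - 2*0)*(-577) = (-252 + 0)*(-577) = -252*(-577) = 145404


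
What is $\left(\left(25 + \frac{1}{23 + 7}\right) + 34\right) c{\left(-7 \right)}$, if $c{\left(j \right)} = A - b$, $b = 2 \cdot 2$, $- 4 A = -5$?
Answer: $- \frac{19481}{120} \approx -162.34$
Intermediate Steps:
$A = \frac{5}{4}$ ($A = \left(- \frac{1}{4}\right) \left(-5\right) = \frac{5}{4} \approx 1.25$)
$b = 4$
$c{\left(j \right)} = - \frac{11}{4}$ ($c{\left(j \right)} = \frac{5}{4} - 4 = - \frac{11}{4}$)
$\left(\left(25 + \frac{1}{23 + 7}\right) + 34\right) c{\left(-7 \right)} = \left(\left(25 + \frac{1}{23 + 7}\right) + 34\right) \left(- \frac{11}{4}\right) = \left(\left(25 + \frac{1}{30}\right) + 34\right) \left(- \frac{11}{4}\right) = \left(\frac{751}{30} + 34\right) \left(- \frac{11}{4}\right) = \frac{1771}{30} \left(- \frac{11}{4}\right) = - \frac{19481}{120}$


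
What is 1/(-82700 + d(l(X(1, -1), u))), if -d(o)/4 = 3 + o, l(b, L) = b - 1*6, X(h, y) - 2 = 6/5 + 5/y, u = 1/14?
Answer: -5/413404 ≈ -1.2095e-5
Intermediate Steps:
u = 1/14 ≈ 0.071429
X(h, y) = 16/5 + 5/y (X(h, y) = 2 + (6/5 + 5/y) = 16/5 + 5/y)
l(b, L) = -6 + b (l(b, L) = b - 6 = -6 + b)
d(o) = -12 - 4*o (d(o) = -4*(3 + o) = -12 - 4*o)
1/(-82700 + d(l(X(1, -1), u))) = 1/(-82700 + (-12 - 4*(-6 + (16/5 + 5/(-1))))) = 1/(-82700 + (-12 - 4*(-6 + (16/5 + 5*(-1))))) = 1/(-82700 + (-12 - 4*(-6 + (16/5 - 5)))) = 1/(-82700 + (-12 - 4*(-6 - 9/5))) = 1/(-82700 + (-12 - 4*(-39/5))) = 1/(-82700 + (-12 + 156/5)) = 1/(-82700 + 96/5) = 1/(-413404/5) = -5/413404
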